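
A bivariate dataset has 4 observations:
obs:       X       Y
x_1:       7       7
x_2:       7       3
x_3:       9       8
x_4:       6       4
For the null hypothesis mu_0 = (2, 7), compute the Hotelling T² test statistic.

Step 1 — sample mean vector:
  mean(X) = (7 + 7 + 9 + 6) / 4 = 29/4 = 7.25
  mean(Y) = (7 + 3 + 8 + 4) / 4 = 22/4 = 5.5
  x̄ = (7.25, 5.5),  deviation x̄ - mu_0 = (7.25, 5.5) - (2, 7) = (5.25, -1.5).

Step 2 — sample covariance matrix, S[i,j] = (1/(n-1)) · Σ_k (x_{k,i} - mean_i) · (x_{k,j} - mean_j), divisor n-1 = 3:
  S[X,X] = ((-0.25)·(-0.25) + (-0.25)·(-0.25) + (1.75)·(1.75) + (-1.25)·(-1.25)) / 3 = 4.75/3 = 1.5833
  S[X,Y] = ((-0.25)·(1.5) + (-0.25)·(-2.5) + (1.75)·(2.5) + (-1.25)·(-1.5)) / 3 = 6.5/3 = 2.1667
  S[Y,Y] = ((1.5)·(1.5) + (-2.5)·(-2.5) + (2.5)·(2.5) + (-1.5)·(-1.5)) / 3 = 17/3 = 5.6667
  S = [[1.5833, 2.1667],
 [2.1667, 5.6667]].

Step 3 — invert S. det(S) = 1.5833·5.6667 - (2.1667)² = 4.2778.
  S^{-1} = (1/det) · [[d, -b], [-b, a]] = [[1.3247, -0.5065],
 [-0.5065, 0.3701]].

Step 4 — quadratic form (x̄ - mu_0)^T · S^{-1} · (x̄ - mu_0):
  S^{-1} · (x̄ - mu_0) = (7.7143, -3.2143),
  (x̄ - mu_0)^T · [...] = (5.25)·(7.7143) + (-1.5)·(-3.2143) = 45.3214.

Step 5 — scale by n: T² = 4 · 45.3214 = 181.2857.

T² ≈ 181.2857


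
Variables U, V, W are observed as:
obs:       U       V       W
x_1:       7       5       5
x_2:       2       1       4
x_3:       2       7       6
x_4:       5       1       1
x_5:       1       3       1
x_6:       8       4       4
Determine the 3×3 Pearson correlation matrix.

Step 1 — column means:
  mean(U) = (7 + 2 + 2 + 5 + 1 + 8) / 6 = 25/6 = 4.1667
  mean(V) = (5 + 1 + 7 + 1 + 3 + 4) / 6 = 21/6 = 3.5
  mean(W) = (5 + 4 + 6 + 1 + 1 + 4) / 6 = 21/6 = 3.5

Step 2 — sample variances and covariances s[i,j] = (1/(n-1)) · Σ_k (x_{k,i} - mean_i) · (x_{k,j} - mean_j), with n-1 = 5:
  s[U,U] = ((2.8333)·(2.8333) + (-2.1667)·(-2.1667) + (-2.1667)·(-2.1667) + (0.8333)·(0.8333) + (-3.1667)·(-3.1667) + (3.8333)·(3.8333)) / 5 = 42.8333/5 = 8.5667
  s[U,V] = ((2.8333)·(1.5) + (-2.1667)·(-2.5) + (-2.1667)·(3.5) + (0.8333)·(-2.5) + (-3.1667)·(-0.5) + (3.8333)·(0.5)) / 5 = 3.5/5 = 0.7
  s[U,W] = ((2.8333)·(1.5) + (-2.1667)·(0.5) + (-2.1667)·(2.5) + (0.8333)·(-2.5) + (-3.1667)·(-2.5) + (3.8333)·(0.5)) / 5 = 5.5/5 = 1.1
  s[V,V] = ((1.5)·(1.5) + (-2.5)·(-2.5) + (3.5)·(3.5) + (-2.5)·(-2.5) + (-0.5)·(-0.5) + (0.5)·(0.5)) / 5 = 27.5/5 = 5.5
  s[V,W] = ((1.5)·(1.5) + (-2.5)·(0.5) + (3.5)·(2.5) + (-2.5)·(-2.5) + (-0.5)·(-2.5) + (0.5)·(0.5)) / 5 = 17.5/5 = 3.5
  s[W,W] = ((1.5)·(1.5) + (0.5)·(0.5) + (2.5)·(2.5) + (-2.5)·(-2.5) + (-2.5)·(-2.5) + (0.5)·(0.5)) / 5 = 21.5/5 = 4.3
  Sample standard deviations s_i = √(s[i,i]):
  s(U) = √(8.5667) = 2.9269
  s(V) = √(5.5) = 2.3452
  s(W) = √(4.3) = 2.0736

Step 3 — r_{ij} = s_{ij} / (s_i · s_j):
  r[U,U] = 1 (diagonal).
  r[U,V] = 0.7 / (2.9269 · 2.3452) = 0.7 / 6.8642 = 0.102
  r[U,W] = 1.1 / (2.9269 · 2.0736) = 1.1 / 6.0693 = 0.1812
  r[V,V] = 1 (diagonal).
  r[V,W] = 3.5 / (2.3452 · 2.0736) = 3.5 / 4.8631 = 0.7197
  r[W,W] = 1 (diagonal).

R is symmetric with unit diagonal. Assembling:

R = [[1, 0.102, 0.1812],
 [0.102, 1, 0.7197],
 [0.1812, 0.7197, 1]]


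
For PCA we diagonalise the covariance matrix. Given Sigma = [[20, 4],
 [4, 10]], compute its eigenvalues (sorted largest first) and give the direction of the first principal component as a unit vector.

Step 1 — characteristic polynomial of 2×2 Sigma:
  det(Sigma - λI) = λ² - trace · λ + det = 0.
  trace = 20 + 10 = 30, det = 20·10 - (4)² = 184.
Step 2 — discriminant:
  Δ = trace² - 4·det = 900 - 736 = 164.
Step 3 — eigenvalues:
  λ = (trace ± √Δ)/2 = (30 ± 12.8062)/2,
  λ_1 = 21.4031,  λ_2 = 8.5969.

Step 4 — unit eigenvector for λ_1: solve (Sigma - λ_1 I)v = 0. First row:
  (20 - 21.4031)·v_x + (4)·v_y = 0, i.e. (-1.4031)·v_x + (4)·v_y = 0,
  so v ∝ (b, λ_1 - a) = (4, 1.4031) = u.
  ||u|| = √((4)² + (1.4031)²) = √(17.9688) ≈ 4.239,
  v_1 = u/||u|| ≈ (0.9436, 0.331) (||v_1|| = 1).

λ_1 = 21.4031,  λ_2 = 8.5969;  v_1 ≈ (0.9436, 0.331)


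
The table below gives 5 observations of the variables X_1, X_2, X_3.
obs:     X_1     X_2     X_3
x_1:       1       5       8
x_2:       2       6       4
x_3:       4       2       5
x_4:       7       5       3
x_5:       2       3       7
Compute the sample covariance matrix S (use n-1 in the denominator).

Step 1 — column means:
  mean(X_1) = (1 + 2 + 4 + 7 + 2) / 5 = 16/5 = 3.2
  mean(X_2) = (5 + 6 + 2 + 5 + 3) / 5 = 21/5 = 4.2
  mean(X_3) = (8 + 4 + 5 + 3 + 7) / 5 = 27/5 = 5.4

Step 2 — sample covariance S[i,j] = (1/(n-1)) · Σ_k (x_{k,i} - mean_i) · (x_{k,j} - mean_j), with n-1 = 4.
  S[X_1,X_1] = ((-2.2)·(-2.2) + (-1.2)·(-1.2) + (0.8)·(0.8) + (3.8)·(3.8) + (-1.2)·(-1.2)) / 4 = 22.8/4 = 5.7
  S[X_1,X_2] = ((-2.2)·(0.8) + (-1.2)·(1.8) + (0.8)·(-2.2) + (3.8)·(0.8) + (-1.2)·(-1.2)) / 4 = -1.2/4 = -0.3
  S[X_1,X_3] = ((-2.2)·(2.6) + (-1.2)·(-1.4) + (0.8)·(-0.4) + (3.8)·(-2.4) + (-1.2)·(1.6)) / 4 = -15.4/4 = -3.85
  S[X_2,X_2] = ((0.8)·(0.8) + (1.8)·(1.8) + (-2.2)·(-2.2) + (0.8)·(0.8) + (-1.2)·(-1.2)) / 4 = 10.8/4 = 2.7
  S[X_2,X_3] = ((0.8)·(2.6) + (1.8)·(-1.4) + (-2.2)·(-0.4) + (0.8)·(-2.4) + (-1.2)·(1.6)) / 4 = -3.4/4 = -0.85
  S[X_3,X_3] = ((2.6)·(2.6) + (-1.4)·(-1.4) + (-0.4)·(-0.4) + (-2.4)·(-2.4) + (1.6)·(1.6)) / 4 = 17.2/4 = 4.3

S is symmetric (S[j,i] = S[i,j]). Assembling:

S = [[5.7, -0.3, -3.85],
 [-0.3, 2.7, -0.85],
 [-3.85, -0.85, 4.3]]


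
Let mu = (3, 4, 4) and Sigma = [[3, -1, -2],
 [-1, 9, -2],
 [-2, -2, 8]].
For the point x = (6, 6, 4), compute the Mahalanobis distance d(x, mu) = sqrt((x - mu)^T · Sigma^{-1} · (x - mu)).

Step 1 — centre the observation: (x - mu) = (3, 2, 0).

Step 2 — invert Sigma (cofactor / det for 3×3, or solve directly):
  Sigma^{-1} = [[0.4474, 0.0789, 0.1316],
 [0.0789, 0.1316, 0.0526],
 [0.1316, 0.0526, 0.1711]].

Step 3 — form the quadratic (x - mu)^T · Sigma^{-1} · (x - mu):
  Sigma^{-1} · (x - mu) = (1.5, 0.5, 0.5).
  (x - mu)^T · [Sigma^{-1} · (x - mu)] = (3)·(1.5) + (2)·(0.5) + (0)·(0.5) = 5.5.

Step 4 — take square root: d = √(5.5) ≈ 2.3452.

d(x, mu) = √(5.5) ≈ 2.3452


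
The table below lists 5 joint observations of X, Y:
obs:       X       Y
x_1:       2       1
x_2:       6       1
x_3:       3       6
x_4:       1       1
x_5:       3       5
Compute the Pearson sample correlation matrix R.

Step 1 — column means:
  mean(X) = (2 + 6 + 3 + 1 + 3) / 5 = 15/5 = 3
  mean(Y) = (1 + 1 + 6 + 1 + 5) / 5 = 14/5 = 2.8

Step 2 — sample variances and covariances s[i,j] = (1/(n-1)) · Σ_k (x_{k,i} - mean_i) · (x_{k,j} - mean_j), with n-1 = 4:
  s[X,X] = ((-1)·(-1) + (3)·(3) + (0)·(0) + (-2)·(-2) + (0)·(0)) / 4 = 14/4 = 3.5
  s[X,Y] = ((-1)·(-1.8) + (3)·(-1.8) + (0)·(3.2) + (-2)·(-1.8) + (0)·(2.2)) / 4 = 0/4 = 0
  s[Y,Y] = ((-1.8)·(-1.8) + (-1.8)·(-1.8) + (3.2)·(3.2) + (-1.8)·(-1.8) + (2.2)·(2.2)) / 4 = 24.8/4 = 6.2
  Sample standard deviations s_i = √(s[i,i]):
  s(X) = √(3.5) = 1.8708
  s(Y) = √(6.2) = 2.49

Step 3 — r_{ij} = s_{ij} / (s_i · s_j):
  r[X,X] = 1 (diagonal).
  r[X,Y] = 0 / (1.8708 · 2.49) = 0 / 4.6583 = 0
  r[Y,Y] = 1 (diagonal).

R is symmetric with unit diagonal. Assembling:

R = [[1, 0],
 [0, 1]]


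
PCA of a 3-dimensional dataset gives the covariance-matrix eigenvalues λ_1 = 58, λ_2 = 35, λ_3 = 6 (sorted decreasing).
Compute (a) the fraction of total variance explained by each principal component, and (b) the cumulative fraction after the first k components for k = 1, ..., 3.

Step 1 — total variance = trace(Sigma) = Σ λ_i = 58 + 35 + 6 = 99.

Step 2 — fraction explained by component i = λ_i / Σ λ:
  PC1: 58/99 = 0.5859
  PC2: 35/99 = 0.3535
  PC3: 6/99 = 0.0606

Step 3 — cumulative fraction after k components = (λ_1 + ... + λ_k) / Σ λ:
  k = 1: 58/99 = 0.5859
  k = 2: (58 + 35)/99 = 93/99 = 0.9394
  k = 3: (58 + 35 + 6)/99 = 99/99 = 1

Summary (fraction, with percent):

explained: PC1 0.5859 (58.59%), PC2 0.3535 (35.35%), PC3 0.0606 (6.06%);  cumulative: 0.5859, 0.9394, 1


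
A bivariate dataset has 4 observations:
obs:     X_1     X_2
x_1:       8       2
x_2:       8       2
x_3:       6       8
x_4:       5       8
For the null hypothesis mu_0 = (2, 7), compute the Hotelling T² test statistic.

Step 1 — sample mean vector:
  mean(X_1) = (8 + 8 + 6 + 5) / 4 = 27/4 = 6.75
  mean(X_2) = (2 + 2 + 8 + 8) / 4 = 20/4 = 5
  x̄ = (6.75, 5),  deviation x̄ - mu_0 = (6.75, 5) - (2, 7) = (4.75, -2).

Step 2 — sample covariance matrix, S[i,j] = (1/(n-1)) · Σ_k (x_{k,i} - mean_i) · (x_{k,j} - mean_j), divisor n-1 = 3:
  S[X_1,X_1] = ((1.25)·(1.25) + (1.25)·(1.25) + (-0.75)·(-0.75) + (-1.75)·(-1.75)) / 3 = 6.75/3 = 2.25
  S[X_1,X_2] = ((1.25)·(-3) + (1.25)·(-3) + (-0.75)·(3) + (-1.75)·(3)) / 3 = -15/3 = -5
  S[X_2,X_2] = ((-3)·(-3) + (-3)·(-3) + (3)·(3) + (3)·(3)) / 3 = 36/3 = 12
  S = [[2.25, -5],
 [-5, 12]].

Step 3 — invert S. det(S) = 2.25·12 - (-5)² = 2.
  S^{-1} = (1/det) · [[d, -b], [-b, a]] = [[6, 2.5],
 [2.5, 1.125]].

Step 4 — quadratic form (x̄ - mu_0)^T · S^{-1} · (x̄ - mu_0):
  S^{-1} · (x̄ - mu_0) = (23.5, 9.625),
  (x̄ - mu_0)^T · [...] = (4.75)·(23.5) + (-2)·(9.625) = 92.375.

Step 5 — scale by n: T² = 4 · 92.375 = 369.5.

T² ≈ 369.5


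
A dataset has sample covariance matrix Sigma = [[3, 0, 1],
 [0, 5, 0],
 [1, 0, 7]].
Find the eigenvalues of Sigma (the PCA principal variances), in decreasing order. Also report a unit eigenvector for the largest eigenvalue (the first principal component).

Step 1 — characteristic polynomial p(λ) = det(λI - Sigma) = λ³ - tr·λ² + c_1·λ - det, where tr = trace, c_1 = sum of the principal 2×2 minors, det = det(Sigma):
  tr = 3 + 5 + 7 = 15,
  c_1 = (3·5 - (0)²) + (3·7 - (1)²) + (5·7 - (0)²) = 15 + 20 + 35 = 70,
  det = 3·(5·7 - (0)²) - (0)·((0)·7 - (0)·(1)) + (1)·((0)·(0) - 5·(1)) = 3·(35) - (0)·(0) + (1)·(-5) = 100.
  So p(λ) = λ³ - 15λ² + 70λ - 100.
Step 2 — look for an integer root (rational root theorem: any rational root is an integer divisor of 100). Testing λ = 5:
  p(5) = 125 - 375 + 350 - 100 = 0  ✓
  Dividing out (λ - 5): p(λ) = (λ - 5)(λ² - 10λ + 20).
Step 3 — remaining eigenvalues from the quadratic λ² - 10λ + 20 = 0:
  Δ = 10² - 4·20 = 100 - 80 = 20,  λ = (10 ± √20)/2 = (10 ± 4.4721)/2 ≈ 7.2361 or 2.7639.
  Sorted: λ_1 = 7.2361,  λ_2 = 5,  λ_3 = 2.7639  (check: sum = 15 = tr ✓).

Step 4 — unit eigenvector for λ_1 ≈ 7.2361: v spans the null space of (Sigma - λ_1 I), whose rows are
  r_1 = (-4.2361, 0, 1),  r_2 = (0, -2.2361, 0),  r_3 = (1, 0, -0.2361).
  v is orthogonal to every row, so take v ∝ r_1 × r_2 = ((0)·(0) - (1)·(-2.2361), (1)·(0) - (-4.2361)·(0), (-4.2361)·(-2.2361) - (0)·(0)) ≈ (2.2361, 0, 9.4721).
  Let u = (2.2361, 0, 9.4721).
  ||u|| = √((2.2361)² + (0)² + (9.4721)²) = √(94.7214) ≈ 9.7325,  v_1 = u/||u|| ≈ (0.2298, 0, 0.9732) (||v_1|| = 1).

λ_1 = 7.2361,  λ_2 = 5,  λ_3 = 2.7639;  v_1 ≈ (0.2298, 0, 0.9732)


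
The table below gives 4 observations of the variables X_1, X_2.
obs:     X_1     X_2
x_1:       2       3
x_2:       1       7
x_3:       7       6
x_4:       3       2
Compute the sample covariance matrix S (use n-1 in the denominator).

Step 1 — column means:
  mean(X_1) = (2 + 1 + 7 + 3) / 4 = 13/4 = 3.25
  mean(X_2) = (3 + 7 + 6 + 2) / 4 = 18/4 = 4.5

Step 2 — sample covariance S[i,j] = (1/(n-1)) · Σ_k (x_{k,i} - mean_i) · (x_{k,j} - mean_j), with n-1 = 3.
  S[X_1,X_1] = ((-1.25)·(-1.25) + (-2.25)·(-2.25) + (3.75)·(3.75) + (-0.25)·(-0.25)) / 3 = 20.75/3 = 6.9167
  S[X_1,X_2] = ((-1.25)·(-1.5) + (-2.25)·(2.5) + (3.75)·(1.5) + (-0.25)·(-2.5)) / 3 = 2.5/3 = 0.8333
  S[X_2,X_2] = ((-1.5)·(-1.5) + (2.5)·(2.5) + (1.5)·(1.5) + (-2.5)·(-2.5)) / 3 = 17/3 = 5.6667

S is symmetric (S[j,i] = S[i,j]). Assembling:

S = [[6.9167, 0.8333],
 [0.8333, 5.6667]]


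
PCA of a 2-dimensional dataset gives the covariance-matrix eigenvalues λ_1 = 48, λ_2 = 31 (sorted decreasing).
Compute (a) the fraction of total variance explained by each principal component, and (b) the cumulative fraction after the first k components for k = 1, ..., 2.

Step 1 — total variance = trace(Sigma) = Σ λ_i = 48 + 31 = 79.

Step 2 — fraction explained by component i = λ_i / Σ λ:
  PC1: 48/79 = 0.6076
  PC2: 31/79 = 0.3924

Step 3 — cumulative fraction after k components = (λ_1 + ... + λ_k) / Σ λ:
  k = 1: 48/79 = 0.6076
  k = 2: (48 + 31)/79 = 79/79 = 1

Summary (fraction, with percent):

explained: PC1 0.6076 (60.76%), PC2 0.3924 (39.24%);  cumulative: 0.6076, 1


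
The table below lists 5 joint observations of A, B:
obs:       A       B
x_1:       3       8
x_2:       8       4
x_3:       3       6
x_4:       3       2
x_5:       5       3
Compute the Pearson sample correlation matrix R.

Step 1 — column means:
  mean(A) = (3 + 8 + 3 + 3 + 5) / 5 = 22/5 = 4.4
  mean(B) = (8 + 4 + 6 + 2 + 3) / 5 = 23/5 = 4.6

Step 2 — sample variances and covariances s[i,j] = (1/(n-1)) · Σ_k (x_{k,i} - mean_i) · (x_{k,j} - mean_j), with n-1 = 4:
  s[A,A] = ((-1.4)·(-1.4) + (3.6)·(3.6) + (-1.4)·(-1.4) + (-1.4)·(-1.4) + (0.6)·(0.6)) / 4 = 19.2/4 = 4.8
  s[A,B] = ((-1.4)·(3.4) + (3.6)·(-0.6) + (-1.4)·(1.4) + (-1.4)·(-2.6) + (0.6)·(-1.6)) / 4 = -6.2/4 = -1.55
  s[B,B] = ((3.4)·(3.4) + (-0.6)·(-0.6) + (1.4)·(1.4) + (-2.6)·(-2.6) + (-1.6)·(-1.6)) / 4 = 23.2/4 = 5.8
  Sample standard deviations s_i = √(s[i,i]):
  s(A) = √(4.8) = 2.1909
  s(B) = √(5.8) = 2.4083

Step 3 — r_{ij} = s_{ij} / (s_i · s_j):
  r[A,A] = 1 (diagonal).
  r[A,B] = -1.55 / (2.1909 · 2.4083) = -1.55 / 5.2764 = -0.2938
  r[B,B] = 1 (diagonal).

R is symmetric with unit diagonal. Assembling:

R = [[1, -0.2938],
 [-0.2938, 1]]


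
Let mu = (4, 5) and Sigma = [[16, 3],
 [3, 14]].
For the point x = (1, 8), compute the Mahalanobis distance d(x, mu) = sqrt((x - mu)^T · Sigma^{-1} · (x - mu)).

Step 1 — centre the observation: (x - mu) = (-3, 3).

Step 2 — invert Sigma. det(Sigma) = 16·14 - (3)² = 215.
  Sigma^{-1} = (1/det) · [[d, -b], [-b, a]] = [[0.0651, -0.014],
 [-0.014, 0.0744]].

Step 3 — form the quadratic (x - mu)^T · Sigma^{-1} · (x - mu):
  Sigma^{-1} · (x - mu) = (-0.2372, 0.2651).
  (x - mu)^T · [Sigma^{-1} · (x - mu)] = (-3)·(-0.2372) + (3)·(0.2651) = 1.507.

Step 4 — take square root: d = √(1.507) ≈ 1.2276.

d(x, mu) = √(1.507) ≈ 1.2276


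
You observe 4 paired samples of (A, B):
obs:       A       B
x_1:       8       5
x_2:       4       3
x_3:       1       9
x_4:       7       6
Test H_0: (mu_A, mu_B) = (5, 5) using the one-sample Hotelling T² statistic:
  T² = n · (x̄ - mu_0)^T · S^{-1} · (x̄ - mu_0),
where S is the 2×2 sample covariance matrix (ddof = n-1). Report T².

Step 1 — sample mean vector:
  mean(A) = (8 + 4 + 1 + 7) / 4 = 20/4 = 5
  mean(B) = (5 + 3 + 9 + 6) / 4 = 23/4 = 5.75
  x̄ = (5, 5.75),  deviation x̄ - mu_0 = (5, 5.75) - (5, 5) = (0, 0.75).

Step 2 — sample covariance matrix, S[i,j] = (1/(n-1)) · Σ_k (x_{k,i} - mean_i) · (x_{k,j} - mean_j), divisor n-1 = 3:
  S[A,A] = ((3)·(3) + (-1)·(-1) + (-4)·(-4) + (2)·(2)) / 3 = 30/3 = 10
  S[A,B] = ((3)·(-0.75) + (-1)·(-2.75) + (-4)·(3.25) + (2)·(0.25)) / 3 = -12/3 = -4
  S[B,B] = ((-0.75)·(-0.75) + (-2.75)·(-2.75) + (3.25)·(3.25) + (0.25)·(0.25)) / 3 = 18.75/3 = 6.25
  S = [[10, -4],
 [-4, 6.25]].

Step 3 — invert S. det(S) = 10·6.25 - (-4)² = 46.5.
  S^{-1} = (1/det) · [[d, -b], [-b, a]] = [[0.1344, 0.086],
 [0.086, 0.2151]].

Step 4 — quadratic form (x̄ - mu_0)^T · S^{-1} · (x̄ - mu_0):
  S^{-1} · (x̄ - mu_0) = (0.0645, 0.1613),
  (x̄ - mu_0)^T · [...] = (0)·(0.0645) + (0.75)·(0.1613) = 0.121.

Step 5 — scale by n: T² = 4 · 0.121 = 0.4839.

T² ≈ 0.4839


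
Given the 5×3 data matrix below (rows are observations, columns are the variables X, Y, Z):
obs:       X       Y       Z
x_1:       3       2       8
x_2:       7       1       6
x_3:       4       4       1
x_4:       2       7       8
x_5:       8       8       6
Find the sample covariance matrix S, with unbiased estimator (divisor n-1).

Step 1 — column means:
  mean(X) = (3 + 7 + 4 + 2 + 8) / 5 = 24/5 = 4.8
  mean(Y) = (2 + 1 + 4 + 7 + 8) / 5 = 22/5 = 4.4
  mean(Z) = (8 + 6 + 1 + 8 + 6) / 5 = 29/5 = 5.8

Step 2 — sample covariance S[i,j] = (1/(n-1)) · Σ_k (x_{k,i} - mean_i) · (x_{k,j} - mean_j), with n-1 = 4.
  S[X,X] = ((-1.8)·(-1.8) + (2.2)·(2.2) + (-0.8)·(-0.8) + (-2.8)·(-2.8) + (3.2)·(3.2)) / 4 = 26.8/4 = 6.7
  S[X,Y] = ((-1.8)·(-2.4) + (2.2)·(-3.4) + (-0.8)·(-0.4) + (-2.8)·(2.6) + (3.2)·(3.6)) / 4 = 1.4/4 = 0.35
  S[X,Z] = ((-1.8)·(2.2) + (2.2)·(0.2) + (-0.8)·(-4.8) + (-2.8)·(2.2) + (3.2)·(0.2)) / 4 = -5.2/4 = -1.3
  S[Y,Y] = ((-2.4)·(-2.4) + (-3.4)·(-3.4) + (-0.4)·(-0.4) + (2.6)·(2.6) + (3.6)·(3.6)) / 4 = 37.2/4 = 9.3
  S[Y,Z] = ((-2.4)·(2.2) + (-3.4)·(0.2) + (-0.4)·(-4.8) + (2.6)·(2.2) + (3.6)·(0.2)) / 4 = 2.4/4 = 0.6
  S[Z,Z] = ((2.2)·(2.2) + (0.2)·(0.2) + (-4.8)·(-4.8) + (2.2)·(2.2) + (0.2)·(0.2)) / 4 = 32.8/4 = 8.2

S is symmetric (S[j,i] = S[i,j]). Assembling:

S = [[6.7, 0.35, -1.3],
 [0.35, 9.3, 0.6],
 [-1.3, 0.6, 8.2]]


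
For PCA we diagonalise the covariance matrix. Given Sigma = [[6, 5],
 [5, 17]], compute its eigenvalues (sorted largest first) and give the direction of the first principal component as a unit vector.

Step 1 — characteristic polynomial of 2×2 Sigma:
  det(Sigma - λI) = λ² - trace · λ + det = 0.
  trace = 6 + 17 = 23, det = 6·17 - (5)² = 77.
Step 2 — discriminant:
  Δ = trace² - 4·det = 529 - 308 = 221.
Step 3 — eigenvalues:
  λ = (trace ± √Δ)/2 = (23 ± 14.8661)/2,
  λ_1 = 18.933,  λ_2 = 4.067.

Step 4 — unit eigenvector for λ_1: solve (Sigma - λ_1 I)v = 0. First row:
  (6 - 18.933)·v_x + (5)·v_y = 0, i.e. (-12.933)·v_x + (5)·v_y = 0,
  so v ∝ (b, λ_1 - a) = (5, 12.933) = u.
  ||u|| = √((5)² + (12.933)²) = √(192.2634) ≈ 13.8659,
  v_1 = u/||u|| ≈ (0.3606, 0.9327) (||v_1|| = 1).

λ_1 = 18.933,  λ_2 = 4.067;  v_1 ≈ (0.3606, 0.9327)


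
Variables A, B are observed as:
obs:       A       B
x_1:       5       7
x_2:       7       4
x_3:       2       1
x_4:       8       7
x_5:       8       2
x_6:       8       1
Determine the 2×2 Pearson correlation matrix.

Step 1 — column means:
  mean(A) = (5 + 7 + 2 + 8 + 8 + 8) / 6 = 38/6 = 6.3333
  mean(B) = (7 + 4 + 1 + 7 + 2 + 1) / 6 = 22/6 = 3.6667

Step 2 — sample variances and covariances s[i,j] = (1/(n-1)) · Σ_k (x_{k,i} - mean_i) · (x_{k,j} - mean_j), with n-1 = 5:
  s[A,A] = ((-1.3333)·(-1.3333) + (0.6667)·(0.6667) + (-4.3333)·(-4.3333) + (1.6667)·(1.6667) + (1.6667)·(1.6667) + (1.6667)·(1.6667)) / 5 = 29.3333/5 = 5.8667
  s[A,B] = ((-1.3333)·(3.3333) + (0.6667)·(0.3333) + (-4.3333)·(-2.6667) + (1.6667)·(3.3333) + (1.6667)·(-1.6667) + (1.6667)·(-2.6667)) / 5 = 5.6667/5 = 1.1333
  s[B,B] = ((3.3333)·(3.3333) + (0.3333)·(0.3333) + (-2.6667)·(-2.6667) + (3.3333)·(3.3333) + (-1.6667)·(-1.6667) + (-2.6667)·(-2.6667)) / 5 = 39.3333/5 = 7.8667
  Sample standard deviations s_i = √(s[i,i]):
  s(A) = √(5.8667) = 2.4221
  s(B) = √(7.8667) = 2.8048

Step 3 — r_{ij} = s_{ij} / (s_i · s_j):
  r[A,A] = 1 (diagonal).
  r[A,B] = 1.1333 / (2.4221 · 2.8048) = 1.1333 / 6.7935 = 0.1668
  r[B,B] = 1 (diagonal).

R is symmetric with unit diagonal. Assembling:

R = [[1, 0.1668],
 [0.1668, 1]]


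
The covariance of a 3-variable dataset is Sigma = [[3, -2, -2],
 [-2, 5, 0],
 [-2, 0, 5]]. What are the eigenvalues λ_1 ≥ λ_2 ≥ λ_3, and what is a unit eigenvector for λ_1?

Step 1 — characteristic polynomial p(λ) = det(λI - Sigma) = λ³ - tr·λ² + c_1·λ - det, where tr = trace, c_1 = sum of the principal 2×2 minors, det = det(Sigma):
  tr = 3 + 5 + 5 = 13,
  c_1 = (3·5 - (-2)²) + (3·5 - (-2)²) + (5·5 - (0)²) = 11 + 11 + 25 = 47,
  det = 3·(5·5 - (0)²) - (-2)·((-2)·5 - (0)·(-2)) + (-2)·((-2)·(0) - 5·(-2)) = 3·(25) - (-2)·(-10) + (-2)·(10) = 35.
  So p(λ) = λ³ - 13λ² + 47λ - 35.
Step 2 — look for an integer root (rational root theorem: any rational root is an integer divisor of 35). Testing λ = 1:
  p(1) = 1 - 13 + 47 - 35 = 0  ✓
  Dividing out (λ - 1): p(λ) = (λ - 1)(λ² - 12λ + 35).
Step 3 — remaining eigenvalues from the quadratic λ² - 12λ + 35 = 0:
  Δ = 12² - 4·35 = 144 - 140 = 4,  λ = (12 ± √4)/2 = (12 ± 2)/2 = 7 or 5.
  Sorted: λ_1 = 7,  λ_2 = 5,  λ_3 = 1  (check: sum = 13 = tr ✓).

Step 4 — unit eigenvector for λ_1 = 7: v spans the null space of (Sigma - λ_1 I), whose rows are
  r_1 = (-4, -2, -2),  r_2 = (-2, -2, 0),  r_3 = (-2, 0, -2).
  v is orthogonal to every row, so take v ∝ r_1 × r_2 = ((-2)·(0) - (-2)·(-2), (-2)·(-2) - (-4)·(0), (-4)·(-2) - (-2)·(-2)) = (-4, 4, 4).
  Rescale (divide by 4; multiply by -1 so the first nonzero entry is positive): u = (1, -1, -1).
  ||u|| = √((1)² + (-1)² + (-1)²) = √(3) ≈ 1.7321,  v_1 = u/||u|| ≈ (0.5774, -0.5774, -0.5774) (||v_1|| = 1).

λ_1 = 7,  λ_2 = 5,  λ_3 = 1;  v_1 ≈ (0.5774, -0.5774, -0.5774)


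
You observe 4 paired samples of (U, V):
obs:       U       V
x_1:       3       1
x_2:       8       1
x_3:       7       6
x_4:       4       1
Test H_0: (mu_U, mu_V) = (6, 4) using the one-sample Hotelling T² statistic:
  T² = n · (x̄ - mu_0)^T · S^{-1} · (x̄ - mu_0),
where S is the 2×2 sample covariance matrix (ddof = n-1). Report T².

Step 1 — sample mean vector:
  mean(U) = (3 + 8 + 7 + 4) / 4 = 22/4 = 5.5
  mean(V) = (1 + 1 + 6 + 1) / 4 = 9/4 = 2.25
  x̄ = (5.5, 2.25),  deviation x̄ - mu_0 = (5.5, 2.25) - (6, 4) = (-0.5, -1.75).

Step 2 — sample covariance matrix, S[i,j] = (1/(n-1)) · Σ_k (x_{k,i} - mean_i) · (x_{k,j} - mean_j), divisor n-1 = 3:
  S[U,U] = ((-2.5)·(-2.5) + (2.5)·(2.5) + (1.5)·(1.5) + (-1.5)·(-1.5)) / 3 = 17/3 = 5.6667
  S[U,V] = ((-2.5)·(-1.25) + (2.5)·(-1.25) + (1.5)·(3.75) + (-1.5)·(-1.25)) / 3 = 7.5/3 = 2.5
  S[V,V] = ((-1.25)·(-1.25) + (-1.25)·(-1.25) + (3.75)·(3.75) + (-1.25)·(-1.25)) / 3 = 18.75/3 = 6.25
  S = [[5.6667, 2.5],
 [2.5, 6.25]].

Step 3 — invert S. det(S) = 5.6667·6.25 - (2.5)² = 29.1667.
  S^{-1} = (1/det) · [[d, -b], [-b, a]] = [[0.2143, -0.0857],
 [-0.0857, 0.1943]].

Step 4 — quadratic form (x̄ - mu_0)^T · S^{-1} · (x̄ - mu_0):
  S^{-1} · (x̄ - mu_0) = (0.0429, -0.2971),
  (x̄ - mu_0)^T · [...] = (-0.5)·(0.0429) + (-1.75)·(-0.2971) = 0.4986.

Step 5 — scale by n: T² = 4 · 0.4986 = 1.9943.

T² ≈ 1.9943


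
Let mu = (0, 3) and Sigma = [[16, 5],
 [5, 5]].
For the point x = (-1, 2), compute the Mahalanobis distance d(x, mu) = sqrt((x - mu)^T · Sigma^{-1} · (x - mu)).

Step 1 — centre the observation: (x - mu) = (-1, -1).

Step 2 — invert Sigma. det(Sigma) = 16·5 - (5)² = 55.
  Sigma^{-1} = (1/det) · [[d, -b], [-b, a]] = [[0.0909, -0.0909],
 [-0.0909, 0.2909]].

Step 3 — form the quadratic (x - mu)^T · Sigma^{-1} · (x - mu):
  Sigma^{-1} · (x - mu) = (0, -0.2).
  (x - mu)^T · [Sigma^{-1} · (x - mu)] = (-1)·(0) + (-1)·(-0.2) = 0.2.

Step 4 — take square root: d = √(0.2) ≈ 0.4472.

d(x, mu) = √(0.2) ≈ 0.4472


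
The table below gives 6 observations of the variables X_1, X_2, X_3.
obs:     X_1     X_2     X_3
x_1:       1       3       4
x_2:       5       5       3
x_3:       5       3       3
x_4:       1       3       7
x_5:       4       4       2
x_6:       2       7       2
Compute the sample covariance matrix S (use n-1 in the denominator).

Step 1 — column means:
  mean(X_1) = (1 + 5 + 5 + 1 + 4 + 2) / 6 = 18/6 = 3
  mean(X_2) = (3 + 5 + 3 + 3 + 4 + 7) / 6 = 25/6 = 4.1667
  mean(X_3) = (4 + 3 + 3 + 7 + 2 + 2) / 6 = 21/6 = 3.5

Step 2 — sample covariance S[i,j] = (1/(n-1)) · Σ_k (x_{k,i} - mean_i) · (x_{k,j} - mean_j), with n-1 = 5.
  S[X_1,X_1] = ((-2)·(-2) + (2)·(2) + (2)·(2) + (-2)·(-2) + (1)·(1) + (-1)·(-1)) / 5 = 18/5 = 3.6
  S[X_1,X_2] = ((-2)·(-1.1667) + (2)·(0.8333) + (2)·(-1.1667) + (-2)·(-1.1667) + (1)·(-0.1667) + (-1)·(2.8333)) / 5 = 1/5 = 0.2
  S[X_1,X_3] = ((-2)·(0.5) + (2)·(-0.5) + (2)·(-0.5) + (-2)·(3.5) + (1)·(-1.5) + (-1)·(-1.5)) / 5 = -10/5 = -2
  S[X_2,X_2] = ((-1.1667)·(-1.1667) + (0.8333)·(0.8333) + (-1.1667)·(-1.1667) + (-1.1667)·(-1.1667) + (-0.1667)·(-0.1667) + (2.8333)·(2.8333)) / 5 = 12.8333/5 = 2.5667
  S[X_2,X_3] = ((-1.1667)·(0.5) + (0.8333)·(-0.5) + (-1.1667)·(-0.5) + (-1.1667)·(3.5) + (-0.1667)·(-1.5) + (2.8333)·(-1.5)) / 5 = -8.5/5 = -1.7
  S[X_3,X_3] = ((0.5)·(0.5) + (-0.5)·(-0.5) + (-0.5)·(-0.5) + (3.5)·(3.5) + (-1.5)·(-1.5) + (-1.5)·(-1.5)) / 5 = 17.5/5 = 3.5

S is symmetric (S[j,i] = S[i,j]). Assembling:

S = [[3.6, 0.2, -2],
 [0.2, 2.5667, -1.7],
 [-2, -1.7, 3.5]]


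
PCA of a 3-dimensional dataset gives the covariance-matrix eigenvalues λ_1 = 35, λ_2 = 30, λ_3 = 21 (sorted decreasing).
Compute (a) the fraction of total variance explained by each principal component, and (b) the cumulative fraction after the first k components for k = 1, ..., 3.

Step 1 — total variance = trace(Sigma) = Σ λ_i = 35 + 30 + 21 = 86.

Step 2 — fraction explained by component i = λ_i / Σ λ:
  PC1: 35/86 = 0.407
  PC2: 30/86 = 0.3488
  PC3: 21/86 = 0.2442

Step 3 — cumulative fraction after k components = (λ_1 + ... + λ_k) / Σ λ:
  k = 1: 35/86 = 0.407
  k = 2: (35 + 30)/86 = 65/86 = 0.7558
  k = 3: (35 + 30 + 21)/86 = 86/86 = 1

Summary (fraction, with percent):

explained: PC1 0.407 (40.7%), PC2 0.3488 (34.88%), PC3 0.2442 (24.42%);  cumulative: 0.407, 0.7558, 1


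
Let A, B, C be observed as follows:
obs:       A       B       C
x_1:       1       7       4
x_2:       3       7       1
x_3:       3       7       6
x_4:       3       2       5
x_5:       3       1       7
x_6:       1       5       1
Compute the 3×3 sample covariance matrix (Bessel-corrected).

Step 1 — column means:
  mean(A) = (1 + 3 + 3 + 3 + 3 + 1) / 6 = 14/6 = 2.3333
  mean(B) = (7 + 7 + 7 + 2 + 1 + 5) / 6 = 29/6 = 4.8333
  mean(C) = (4 + 1 + 6 + 5 + 7 + 1) / 6 = 24/6 = 4

Step 2 — sample covariance S[i,j] = (1/(n-1)) · Σ_k (x_{k,i} - mean_i) · (x_{k,j} - mean_j), with n-1 = 5.
  S[A,A] = ((-1.3333)·(-1.3333) + (0.6667)·(0.6667) + (0.6667)·(0.6667) + (0.6667)·(0.6667) + (0.6667)·(0.6667) + (-1.3333)·(-1.3333)) / 5 = 5.3333/5 = 1.0667
  S[A,B] = ((-1.3333)·(2.1667) + (0.6667)·(2.1667) + (0.6667)·(2.1667) + (0.6667)·(-2.8333) + (0.6667)·(-3.8333) + (-1.3333)·(0.1667)) / 5 = -4.6667/5 = -0.9333
  S[A,C] = ((-1.3333)·(0) + (0.6667)·(-3) + (0.6667)·(2) + (0.6667)·(1) + (0.6667)·(3) + (-1.3333)·(-3)) / 5 = 6/5 = 1.2
  S[B,B] = ((2.1667)·(2.1667) + (2.1667)·(2.1667) + (2.1667)·(2.1667) + (-2.8333)·(-2.8333) + (-3.8333)·(-3.8333) + (0.1667)·(0.1667)) / 5 = 36.8333/5 = 7.3667
  S[B,C] = ((2.1667)·(0) + (2.1667)·(-3) + (2.1667)·(2) + (-2.8333)·(1) + (-3.8333)·(3) + (0.1667)·(-3)) / 5 = -17/5 = -3.4
  S[C,C] = ((0)·(0) + (-3)·(-3) + (2)·(2) + (1)·(1) + (3)·(3) + (-3)·(-3)) / 5 = 32/5 = 6.4

S is symmetric (S[j,i] = S[i,j]). Assembling:

S = [[1.0667, -0.9333, 1.2],
 [-0.9333, 7.3667, -3.4],
 [1.2, -3.4, 6.4]]


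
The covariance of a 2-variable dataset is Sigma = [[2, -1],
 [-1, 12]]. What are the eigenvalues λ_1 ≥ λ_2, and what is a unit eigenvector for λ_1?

Step 1 — characteristic polynomial of 2×2 Sigma:
  det(Sigma - λI) = λ² - trace · λ + det = 0.
  trace = 2 + 12 = 14, det = 2·12 - (-1)² = 23.
Step 2 — discriminant:
  Δ = trace² - 4·det = 196 - 92 = 104.
Step 3 — eigenvalues:
  λ = (trace ± √Δ)/2 = (14 ± 10.198)/2,
  λ_1 = 12.099,  λ_2 = 1.901.

Step 4 — unit eigenvector for λ_1: solve (Sigma - λ_1 I)v = 0. First row:
  (2 - 12.099)·v_x + (-1)·v_y = 0, i.e. (-10.099)·v_x + (-1)·v_y = 0,
  so v ∝ (b, λ_1 - a) = (-1, 10.099); multiply by -1 so the first entry is positive: u = (1, -10.099).
  ||u|| = √((1)² + (-10.099)²) = √(102.9902) ≈ 10.1484,
  v_1 = u/||u|| ≈ (0.0985, -0.9951) (||v_1|| = 1).

λ_1 = 12.099,  λ_2 = 1.901;  v_1 ≈ (0.0985, -0.9951)


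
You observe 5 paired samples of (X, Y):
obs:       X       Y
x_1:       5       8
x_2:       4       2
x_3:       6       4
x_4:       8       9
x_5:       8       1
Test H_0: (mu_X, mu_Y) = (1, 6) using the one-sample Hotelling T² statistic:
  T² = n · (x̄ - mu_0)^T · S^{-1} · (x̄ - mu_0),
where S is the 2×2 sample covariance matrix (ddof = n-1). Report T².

Step 1 — sample mean vector:
  mean(X) = (5 + 4 + 6 + 8 + 8) / 5 = 31/5 = 6.2
  mean(Y) = (8 + 2 + 4 + 9 + 1) / 5 = 24/5 = 4.8
  x̄ = (6.2, 4.8),  deviation x̄ - mu_0 = (6.2, 4.8) - (1, 6) = (5.2, -1.2).

Step 2 — sample covariance matrix, S[i,j] = (1/(n-1)) · Σ_k (x_{k,i} - mean_i) · (x_{k,j} - mean_j), divisor n-1 = 4:
  S[X,X] = ((-1.2)·(-1.2) + (-2.2)·(-2.2) + (-0.2)·(-0.2) + (1.8)·(1.8) + (1.8)·(1.8)) / 4 = 12.8/4 = 3.2
  S[X,Y] = ((-1.2)·(3.2) + (-2.2)·(-2.8) + (-0.2)·(-0.8) + (1.8)·(4.2) + (1.8)·(-3.8)) / 4 = 3.2/4 = 0.8
  S[Y,Y] = ((3.2)·(3.2) + (-2.8)·(-2.8) + (-0.8)·(-0.8) + (4.2)·(4.2) + (-3.8)·(-3.8)) / 4 = 50.8/4 = 12.7
  S = [[3.2, 0.8],
 [0.8, 12.7]].

Step 3 — invert S. det(S) = 3.2·12.7 - (0.8)² = 40.
  S^{-1} = (1/det) · [[d, -b], [-b, a]] = [[0.3175, -0.02],
 [-0.02, 0.08]].

Step 4 — quadratic form (x̄ - mu_0)^T · S^{-1} · (x̄ - mu_0):
  S^{-1} · (x̄ - mu_0) = (1.675, -0.2),
  (x̄ - mu_0)^T · [...] = (5.2)·(1.675) + (-1.2)·(-0.2) = 8.95.

Step 5 — scale by n: T² = 5 · 8.95 = 44.75.

T² ≈ 44.75


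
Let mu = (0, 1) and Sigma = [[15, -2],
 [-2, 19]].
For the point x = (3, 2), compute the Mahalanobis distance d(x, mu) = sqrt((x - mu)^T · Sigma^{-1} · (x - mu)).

Step 1 — centre the observation: (x - mu) = (3, 1).

Step 2 — invert Sigma. det(Sigma) = 15·19 - (-2)² = 281.
  Sigma^{-1} = (1/det) · [[d, -b], [-b, a]] = [[0.0676, 0.0071],
 [0.0071, 0.0534]].

Step 3 — form the quadratic (x - mu)^T · Sigma^{-1} · (x - mu):
  Sigma^{-1} · (x - mu) = (0.21, 0.0747).
  (x - mu)^T · [Sigma^{-1} · (x - mu)] = (3)·(0.21) + (1)·(0.0747) = 0.7046.

Step 4 — take square root: d = √(0.7046) ≈ 0.8394.

d(x, mu) = √(0.7046) ≈ 0.8394


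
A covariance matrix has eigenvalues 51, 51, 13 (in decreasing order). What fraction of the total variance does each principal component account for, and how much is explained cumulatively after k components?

Step 1 — total variance = trace(Sigma) = Σ λ_i = 51 + 51 + 13 = 115.

Step 2 — fraction explained by component i = λ_i / Σ λ:
  PC1: 51/115 = 0.4435
  PC2: 51/115 = 0.4435
  PC3: 13/115 = 0.113

Step 3 — cumulative fraction after k components = (λ_1 + ... + λ_k) / Σ λ:
  k = 1: 51/115 = 0.4435
  k = 2: (51 + 51)/115 = 102/115 = 0.887
  k = 3: (51 + 51 + 13)/115 = 115/115 = 1

Summary (fraction, with percent):

explained: PC1 0.4435 (44.35%), PC2 0.4435 (44.35%), PC3 0.113 (11.3%);  cumulative: 0.4435, 0.887, 1


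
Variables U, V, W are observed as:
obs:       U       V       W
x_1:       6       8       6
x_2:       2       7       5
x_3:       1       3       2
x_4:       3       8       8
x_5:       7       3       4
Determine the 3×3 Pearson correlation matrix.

Step 1 — column means:
  mean(U) = (6 + 2 + 1 + 3 + 7) / 5 = 19/5 = 3.8
  mean(V) = (8 + 7 + 3 + 8 + 3) / 5 = 29/5 = 5.8
  mean(W) = (6 + 5 + 2 + 8 + 4) / 5 = 25/5 = 5

Step 2 — sample variances and covariances s[i,j] = (1/(n-1)) · Σ_k (x_{k,i} - mean_i) · (x_{k,j} - mean_j), with n-1 = 4:
  s[U,U] = ((2.2)·(2.2) + (-1.8)·(-1.8) + (-2.8)·(-2.8) + (-0.8)·(-0.8) + (3.2)·(3.2)) / 4 = 26.8/4 = 6.7
  s[U,V] = ((2.2)·(2.2) + (-1.8)·(1.2) + (-2.8)·(-2.8) + (-0.8)·(2.2) + (3.2)·(-2.8)) / 4 = -0.2/4 = -0.05
  s[U,W] = ((2.2)·(1) + (-1.8)·(0) + (-2.8)·(-3) + (-0.8)·(3) + (3.2)·(-1)) / 4 = 5/4 = 1.25
  s[V,V] = ((2.2)·(2.2) + (1.2)·(1.2) + (-2.8)·(-2.8) + (2.2)·(2.2) + (-2.8)·(-2.8)) / 4 = 26.8/4 = 6.7
  s[V,W] = ((2.2)·(1) + (1.2)·(0) + (-2.8)·(-3) + (2.2)·(3) + (-2.8)·(-1)) / 4 = 20/4 = 5
  s[W,W] = ((1)·(1) + (0)·(0) + (-3)·(-3) + (3)·(3) + (-1)·(-1)) / 4 = 20/4 = 5
  Sample standard deviations s_i = √(s[i,i]):
  s(U) = √(6.7) = 2.5884
  s(V) = √(6.7) = 2.5884
  s(W) = √(5) = 2.2361

Step 3 — r_{ij} = s_{ij} / (s_i · s_j):
  r[U,U] = 1 (diagonal).
  r[U,V] = -0.05 / (2.5884 · 2.5884) = -0.05 / 6.7 = -0.0075
  r[U,W] = 1.25 / (2.5884 · 2.2361) = 1.25 / 5.7879 = 0.216
  r[V,V] = 1 (diagonal).
  r[V,W] = 5 / (2.5884 · 2.2361) = 5 / 5.7879 = 0.8639
  r[W,W] = 1 (diagonal).

R is symmetric with unit diagonal. Assembling:

R = [[1, -0.0075, 0.216],
 [-0.0075, 1, 0.8639],
 [0.216, 0.8639, 1]]


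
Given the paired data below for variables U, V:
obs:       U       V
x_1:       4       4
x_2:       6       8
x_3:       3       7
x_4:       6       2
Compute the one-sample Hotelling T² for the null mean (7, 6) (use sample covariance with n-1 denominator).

Step 1 — sample mean vector:
  mean(U) = (4 + 6 + 3 + 6) / 4 = 19/4 = 4.75
  mean(V) = (4 + 8 + 7 + 2) / 4 = 21/4 = 5.25
  x̄ = (4.75, 5.25),  deviation x̄ - mu_0 = (4.75, 5.25) - (7, 6) = (-2.25, -0.75).

Step 2 — sample covariance matrix, S[i,j] = (1/(n-1)) · Σ_k (x_{k,i} - mean_i) · (x_{k,j} - mean_j), divisor n-1 = 3:
  S[U,U] = ((-0.75)·(-0.75) + (1.25)·(1.25) + (-1.75)·(-1.75) + (1.25)·(1.25)) / 3 = 6.75/3 = 2.25
  S[U,V] = ((-0.75)·(-1.25) + (1.25)·(2.75) + (-1.75)·(1.75) + (1.25)·(-3.25)) / 3 = -2.75/3 = -0.9167
  S[V,V] = ((-1.25)·(-1.25) + (2.75)·(2.75) + (1.75)·(1.75) + (-3.25)·(-3.25)) / 3 = 22.75/3 = 7.5833
  S = [[2.25, -0.9167],
 [-0.9167, 7.5833]].

Step 3 — invert S. det(S) = 2.25·7.5833 - (-0.9167)² = 16.2222.
  S^{-1} = (1/det) · [[d, -b], [-b, a]] = [[0.4675, 0.0565],
 [0.0565, 0.1387]].

Step 4 — quadratic form (x̄ - mu_0)^T · S^{-1} · (x̄ - mu_0):
  S^{-1} · (x̄ - mu_0) = (-1.0942, -0.2312),
  (x̄ - mu_0)^T · [...] = (-2.25)·(-1.0942) + (-0.75)·(-0.2312) = 2.6353.

Step 5 — scale by n: T² = 4 · 2.6353 = 10.5411.

T² ≈ 10.5411


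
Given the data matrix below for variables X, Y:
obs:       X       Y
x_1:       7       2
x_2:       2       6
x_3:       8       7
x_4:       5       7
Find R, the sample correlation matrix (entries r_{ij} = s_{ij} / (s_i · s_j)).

Step 1 — column means:
  mean(X) = (7 + 2 + 8 + 5) / 4 = 22/4 = 5.5
  mean(Y) = (2 + 6 + 7 + 7) / 4 = 22/4 = 5.5

Step 2 — sample variances and covariances s[i,j] = (1/(n-1)) · Σ_k (x_{k,i} - mean_i) · (x_{k,j} - mean_j), with n-1 = 3:
  s[X,X] = ((1.5)·(1.5) + (-3.5)·(-3.5) + (2.5)·(2.5) + (-0.5)·(-0.5)) / 3 = 21/3 = 7
  s[X,Y] = ((1.5)·(-3.5) + (-3.5)·(0.5) + (2.5)·(1.5) + (-0.5)·(1.5)) / 3 = -4/3 = -1.3333
  s[Y,Y] = ((-3.5)·(-3.5) + (0.5)·(0.5) + (1.5)·(1.5) + (1.5)·(1.5)) / 3 = 17/3 = 5.6667
  Sample standard deviations s_i = √(s[i,i]):
  s(X) = √(7) = 2.6458
  s(Y) = √(5.6667) = 2.3805

Step 3 — r_{ij} = s_{ij} / (s_i · s_j):
  r[X,X] = 1 (diagonal).
  r[X,Y] = -1.3333 / (2.6458 · 2.3805) = -1.3333 / 6.2981 = -0.2117
  r[Y,Y] = 1 (diagonal).

R is symmetric with unit diagonal. Assembling:

R = [[1, -0.2117],
 [-0.2117, 1]]


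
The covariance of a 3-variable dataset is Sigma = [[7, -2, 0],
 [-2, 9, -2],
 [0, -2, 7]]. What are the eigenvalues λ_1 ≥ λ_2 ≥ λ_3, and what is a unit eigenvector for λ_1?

Step 1 — characteristic polynomial p(λ) = det(λI - Sigma) = λ³ - tr·λ² + c_1·λ - det, where tr = trace, c_1 = sum of the principal 2×2 minors, det = det(Sigma):
  tr = 7 + 9 + 7 = 23,
  c_1 = (7·9 - (-2)²) + (7·7 - (0)²) + (9·7 - (-2)²) = 59 + 49 + 59 = 167,
  det = 7·(9·7 - (-2)²) - (-2)·((-2)·7 - (-2)·(0)) + (0)·((-2)·(-2) - 9·(0)) = 7·(59) - (-2)·(-14) + (0)·(4) = 385.
  So p(λ) = λ³ - 23λ² + 167λ - 385.
Step 2 — look for an integer root (rational root theorem: any rational root is an integer divisor of 385). Testing λ = 5:
  p(5) = 125 - 575 + 835 - 385 = 0  ✓
  Dividing out (λ - 5): p(λ) = (λ - 5)(λ² - 18λ + 77).
Step 3 — remaining eigenvalues from the quadratic λ² - 18λ + 77 = 0:
  Δ = 18² - 4·77 = 324 - 308 = 16,  λ = (18 ± √16)/2 = (18 ± 4)/2 = 11 or 7.
  Sorted: λ_1 = 11,  λ_2 = 7,  λ_3 = 5  (check: sum = 23 = tr ✓).

Step 4 — unit eigenvector for λ_1 = 11: v spans the null space of (Sigma - λ_1 I), whose rows are
  r_1 = (-4, -2, 0),  r_2 = (-2, -2, -2),  r_3 = (0, -2, -4).
  v is orthogonal to every row, so take v ∝ r_1 × r_2 = ((-2)·(-2) - (0)·(-2), (0)·(-2) - (-4)·(-2), (-4)·(-2) - (-2)·(-2)) = (4, -8, 4).
  Rescale (divide by 4): u = (1, -2, 1).
  ||u|| = √((1)² + (-2)² + (1)²) = √(6) ≈ 2.4495,  v_1 = u/||u|| ≈ (0.4082, -0.8165, 0.4082) (||v_1|| = 1).

λ_1 = 11,  λ_2 = 7,  λ_3 = 5;  v_1 ≈ (0.4082, -0.8165, 0.4082)


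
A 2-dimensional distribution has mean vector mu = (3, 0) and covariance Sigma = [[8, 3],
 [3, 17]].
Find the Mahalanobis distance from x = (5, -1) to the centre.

Step 1 — centre the observation: (x - mu) = (2, -1).

Step 2 — invert Sigma. det(Sigma) = 8·17 - (3)² = 127.
  Sigma^{-1} = (1/det) · [[d, -b], [-b, a]] = [[0.1339, -0.0236],
 [-0.0236, 0.063]].

Step 3 — form the quadratic (x - mu)^T · Sigma^{-1} · (x - mu):
  Sigma^{-1} · (x - mu) = (0.2913, -0.1102).
  (x - mu)^T · [Sigma^{-1} · (x - mu)] = (2)·(0.2913) + (-1)·(-0.1102) = 0.6929.

Step 4 — take square root: d = √(0.6929) ≈ 0.8324.

d(x, mu) = √(0.6929) ≈ 0.8324


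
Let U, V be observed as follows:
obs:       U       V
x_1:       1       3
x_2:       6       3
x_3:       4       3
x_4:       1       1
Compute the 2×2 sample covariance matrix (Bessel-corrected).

Step 1 — column means:
  mean(U) = (1 + 6 + 4 + 1) / 4 = 12/4 = 3
  mean(V) = (3 + 3 + 3 + 1) / 4 = 10/4 = 2.5

Step 2 — sample covariance S[i,j] = (1/(n-1)) · Σ_k (x_{k,i} - mean_i) · (x_{k,j} - mean_j), with n-1 = 3.
  S[U,U] = ((-2)·(-2) + (3)·(3) + (1)·(1) + (-2)·(-2)) / 3 = 18/3 = 6
  S[U,V] = ((-2)·(0.5) + (3)·(0.5) + (1)·(0.5) + (-2)·(-1.5)) / 3 = 4/3 = 1.3333
  S[V,V] = ((0.5)·(0.5) + (0.5)·(0.5) + (0.5)·(0.5) + (-1.5)·(-1.5)) / 3 = 3/3 = 1

S is symmetric (S[j,i] = S[i,j]). Assembling:

S = [[6, 1.3333],
 [1.3333, 1]]


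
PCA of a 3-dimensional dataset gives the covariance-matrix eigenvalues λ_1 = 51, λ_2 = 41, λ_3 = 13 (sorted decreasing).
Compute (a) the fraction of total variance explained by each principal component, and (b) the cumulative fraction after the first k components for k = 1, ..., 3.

Step 1 — total variance = trace(Sigma) = Σ λ_i = 51 + 41 + 13 = 105.

Step 2 — fraction explained by component i = λ_i / Σ λ:
  PC1: 51/105 = 0.4857
  PC2: 41/105 = 0.3905
  PC3: 13/105 = 0.1238

Step 3 — cumulative fraction after k components = (λ_1 + ... + λ_k) / Σ λ:
  k = 1: 51/105 = 0.4857
  k = 2: (51 + 41)/105 = 92/105 = 0.8762
  k = 3: (51 + 41 + 13)/105 = 105/105 = 1

Summary (fraction, with percent):

explained: PC1 0.4857 (48.57%), PC2 0.3905 (39.05%), PC3 0.1238 (12.38%);  cumulative: 0.4857, 0.8762, 1


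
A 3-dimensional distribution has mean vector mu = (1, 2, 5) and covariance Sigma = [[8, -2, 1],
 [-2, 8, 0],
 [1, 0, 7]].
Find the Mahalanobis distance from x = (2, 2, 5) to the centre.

Step 1 — centre the observation: (x - mu) = (1, 0, 0).

Step 2 — invert Sigma (cofactor / det for 3×3, or solve directly):
  Sigma^{-1} = [[0.1359, 0.034, -0.0194],
 [0.034, 0.1335, -0.0049],
 [-0.0194, -0.0049, 0.1456]].

Step 3 — form the quadratic (x - mu)^T · Sigma^{-1} · (x - mu):
  Sigma^{-1} · (x - mu) = (0.1359, 0.034, -0.0194).
  (x - mu)^T · [Sigma^{-1} · (x - mu)] = (1)·(0.1359) + (0)·(0.034) + (0)·(-0.0194) = 0.1359.

Step 4 — take square root: d = √(0.1359) ≈ 0.3687.

d(x, mu) = √(0.1359) ≈ 0.3687


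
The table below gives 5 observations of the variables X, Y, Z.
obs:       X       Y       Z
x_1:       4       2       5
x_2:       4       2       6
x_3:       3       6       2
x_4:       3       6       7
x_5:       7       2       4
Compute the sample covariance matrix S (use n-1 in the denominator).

Step 1 — column means:
  mean(X) = (4 + 4 + 3 + 3 + 7) / 5 = 21/5 = 4.2
  mean(Y) = (2 + 2 + 6 + 6 + 2) / 5 = 18/5 = 3.6
  mean(Z) = (5 + 6 + 2 + 7 + 4) / 5 = 24/5 = 4.8

Step 2 — sample covariance S[i,j] = (1/(n-1)) · Σ_k (x_{k,i} - mean_i) · (x_{k,j} - mean_j), with n-1 = 4.
  S[X,X] = ((-0.2)·(-0.2) + (-0.2)·(-0.2) + (-1.2)·(-1.2) + (-1.2)·(-1.2) + (2.8)·(2.8)) / 4 = 10.8/4 = 2.7
  S[X,Y] = ((-0.2)·(-1.6) + (-0.2)·(-1.6) + (-1.2)·(2.4) + (-1.2)·(2.4) + (2.8)·(-1.6)) / 4 = -9.6/4 = -2.4
  S[X,Z] = ((-0.2)·(0.2) + (-0.2)·(1.2) + (-1.2)·(-2.8) + (-1.2)·(2.2) + (2.8)·(-0.8)) / 4 = -1.8/4 = -0.45
  S[Y,Y] = ((-1.6)·(-1.6) + (-1.6)·(-1.6) + (2.4)·(2.4) + (2.4)·(2.4) + (-1.6)·(-1.6)) / 4 = 19.2/4 = 4.8
  S[Y,Z] = ((-1.6)·(0.2) + (-1.6)·(1.2) + (2.4)·(-2.8) + (2.4)·(2.2) + (-1.6)·(-0.8)) / 4 = -2.4/4 = -0.6
  S[Z,Z] = ((0.2)·(0.2) + (1.2)·(1.2) + (-2.8)·(-2.8) + (2.2)·(2.2) + (-0.8)·(-0.8)) / 4 = 14.8/4 = 3.7

S is symmetric (S[j,i] = S[i,j]). Assembling:

S = [[2.7, -2.4, -0.45],
 [-2.4, 4.8, -0.6],
 [-0.45, -0.6, 3.7]]
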